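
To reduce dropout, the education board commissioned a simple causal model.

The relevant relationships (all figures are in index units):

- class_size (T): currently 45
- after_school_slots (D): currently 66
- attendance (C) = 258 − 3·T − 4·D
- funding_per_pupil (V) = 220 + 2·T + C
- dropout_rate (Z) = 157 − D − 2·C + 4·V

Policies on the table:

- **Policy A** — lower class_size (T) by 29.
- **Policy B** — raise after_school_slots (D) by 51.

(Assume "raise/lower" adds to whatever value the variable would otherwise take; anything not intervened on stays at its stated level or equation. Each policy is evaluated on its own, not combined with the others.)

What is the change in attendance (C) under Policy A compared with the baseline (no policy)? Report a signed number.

Baseline:
  T = 45
  D = 66
  C = 258 − 3·45 − 4·66 = -141
Policy A (T − 29):
  T = 45 − 29 = 16
  D = 66
  C = 258 − 3·16 − 4·66 = -54
Change in C: -54 − (-141) = 87

87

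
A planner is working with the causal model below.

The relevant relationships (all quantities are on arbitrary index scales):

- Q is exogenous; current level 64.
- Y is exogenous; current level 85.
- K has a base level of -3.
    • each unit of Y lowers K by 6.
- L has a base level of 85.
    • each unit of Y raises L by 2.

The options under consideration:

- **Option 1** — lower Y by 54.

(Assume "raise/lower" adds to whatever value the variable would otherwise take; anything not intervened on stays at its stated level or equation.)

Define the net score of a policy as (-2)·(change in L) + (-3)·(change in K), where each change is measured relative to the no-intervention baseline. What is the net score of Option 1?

Baseline:
  Y = 85
  K = -3 − 6·85 = -513
  L = 85 + 2·85 = 255
Option 1 (Y − 54):
  Y = 85 − 54 = 31
  K = -3 − 6·31 = -189
  L = 85 + 2·31 = 147
ΔL = 147 − 255 = -108; ΔK = -189 − (-513) = 324
Score = (-2)·(-108) + (-3)·324 = -756

-756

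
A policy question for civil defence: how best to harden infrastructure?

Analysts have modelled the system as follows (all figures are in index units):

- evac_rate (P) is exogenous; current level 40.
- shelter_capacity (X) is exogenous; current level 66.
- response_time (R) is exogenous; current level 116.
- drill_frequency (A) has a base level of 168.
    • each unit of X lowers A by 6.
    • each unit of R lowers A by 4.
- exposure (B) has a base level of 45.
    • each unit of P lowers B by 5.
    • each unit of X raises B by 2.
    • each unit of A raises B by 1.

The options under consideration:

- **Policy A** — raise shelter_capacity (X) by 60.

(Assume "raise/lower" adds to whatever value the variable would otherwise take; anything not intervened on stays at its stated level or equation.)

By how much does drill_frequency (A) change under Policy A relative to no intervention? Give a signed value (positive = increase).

-360

Baseline:
  X = 66
  R = 116
  A = 168 − 6·66 − 4·116 = -692
Policy A (X + 60):
  X = 66 + 60 = 126
  R = 116
  A = 168 − 6·126 − 4·116 = -1052
Change in A: -1052 − (-692) = -360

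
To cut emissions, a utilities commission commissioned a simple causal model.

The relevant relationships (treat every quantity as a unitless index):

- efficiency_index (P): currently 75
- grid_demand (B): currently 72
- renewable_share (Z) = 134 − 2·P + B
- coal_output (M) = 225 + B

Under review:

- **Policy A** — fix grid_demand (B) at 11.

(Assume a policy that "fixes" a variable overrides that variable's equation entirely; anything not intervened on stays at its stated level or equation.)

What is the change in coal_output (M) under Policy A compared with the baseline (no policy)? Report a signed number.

Baseline:
  B = 72
  M = 225 + 72 = 297
Policy A (B := 11):
  B = 11
  M = 225 + 11 = 236
Change in M: 236 − 297 = -61

-61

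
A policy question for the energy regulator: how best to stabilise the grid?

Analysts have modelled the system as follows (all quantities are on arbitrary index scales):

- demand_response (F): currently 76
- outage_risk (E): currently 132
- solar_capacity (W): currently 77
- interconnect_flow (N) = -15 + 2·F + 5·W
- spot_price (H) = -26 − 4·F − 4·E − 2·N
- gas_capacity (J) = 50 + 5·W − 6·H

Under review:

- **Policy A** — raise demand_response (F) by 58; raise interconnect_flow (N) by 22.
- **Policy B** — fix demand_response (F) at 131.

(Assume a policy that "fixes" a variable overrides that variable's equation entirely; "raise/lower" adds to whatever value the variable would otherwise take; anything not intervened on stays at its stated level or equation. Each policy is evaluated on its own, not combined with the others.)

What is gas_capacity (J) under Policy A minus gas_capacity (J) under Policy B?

408

Policy A (F + 58, N + 22):
  F = 76 + 58 = 134
  E = 132
  W = 77
  N = -15 + 2·134 + 5·77 (+22 from intervention) = 660
  H = -26 − 4·134 − 4·132 − 2·660 = -2410
  J = 50 + 5·77 − 6·(-2410) = 14895
Policy B (F := 131):
  F = 131
  E = 132
  W = 77
  N = -15 + 2·131 + 5·77 = 632
  H = -26 − 4·131 − 4·132 − 2·632 = -2342
  J = 50 + 5·77 − 6·(-2342) = 14487
J: 14895 − 14487 = 408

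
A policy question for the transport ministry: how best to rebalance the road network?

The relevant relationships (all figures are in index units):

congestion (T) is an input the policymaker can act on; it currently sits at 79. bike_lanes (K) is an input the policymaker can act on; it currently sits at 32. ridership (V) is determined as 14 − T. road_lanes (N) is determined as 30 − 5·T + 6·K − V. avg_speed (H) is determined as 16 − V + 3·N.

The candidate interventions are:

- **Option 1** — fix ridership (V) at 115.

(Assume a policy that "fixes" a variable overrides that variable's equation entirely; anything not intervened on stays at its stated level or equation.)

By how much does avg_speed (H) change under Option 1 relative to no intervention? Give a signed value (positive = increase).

-720

Baseline:
  T = 79
  K = 32
  V = 14 − 79 = -65
  N = 30 − 5·79 + 6·32 − (-65) = -108
  H = 16 − (-65) + 3·(-108) = -243
Option 1 (V := 115):
  T = 79
  K = 32
  V = 115
  N = 30 − 5·79 + 6·32 − 115 = -288
  H = 16 − 115 + 3·(-288) = -963
Change in H: -963 − (-243) = -720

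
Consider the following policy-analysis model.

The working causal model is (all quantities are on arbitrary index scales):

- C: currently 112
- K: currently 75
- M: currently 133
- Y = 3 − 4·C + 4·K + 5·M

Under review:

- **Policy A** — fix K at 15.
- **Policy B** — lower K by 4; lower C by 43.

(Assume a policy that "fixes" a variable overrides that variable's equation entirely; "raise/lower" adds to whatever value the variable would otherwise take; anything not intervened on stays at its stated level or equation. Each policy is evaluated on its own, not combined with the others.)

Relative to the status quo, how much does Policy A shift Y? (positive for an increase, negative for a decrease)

-240

Baseline:
  C = 112
  K = 75
  M = 133
  Y = 3 − 4·112 + 4·75 + 5·133 = 520
Policy A (K := 15):
  C = 112
  K = 15
  M = 133
  Y = 3 − 4·112 + 4·15 + 5·133 = 280
Change in Y: 280 − 520 = -240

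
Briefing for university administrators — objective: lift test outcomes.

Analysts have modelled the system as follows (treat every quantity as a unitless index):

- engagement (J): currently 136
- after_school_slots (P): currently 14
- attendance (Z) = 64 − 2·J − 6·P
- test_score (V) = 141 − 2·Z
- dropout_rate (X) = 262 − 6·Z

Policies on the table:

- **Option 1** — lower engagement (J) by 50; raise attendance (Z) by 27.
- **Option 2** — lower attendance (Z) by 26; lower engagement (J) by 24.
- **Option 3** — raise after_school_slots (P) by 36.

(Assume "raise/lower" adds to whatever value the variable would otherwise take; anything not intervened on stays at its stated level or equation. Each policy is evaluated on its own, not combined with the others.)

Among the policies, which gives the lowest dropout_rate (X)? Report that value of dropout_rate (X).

Option 1 (J − 50, Z + 27):
  J = 136 − 50 = 86
  P = 14
  Z = 64 − 2·86 − 6·14 (+27 from intervention) = -165
  X = 262 − 6·(-165) = 1252
Option 2 (Z − 26, J − 24):
  J = 136 − 24 = 112
  P = 14
  Z = 64 − 2·112 − 6·14 (−26 from intervention) = -270
  X = 262 − 6·(-270) = 1882
Option 3 (P + 36):
  J = 136
  P = 14 + 36 = 50
  Z = 64 − 2·136 − 6·50 = -508
  X = 262 − 6·(-508) = 3310
Comparing — Option 1: X=1252, Option 2: X=1882, Option 3: X=3310. Lowest is 1252 (Option 1).

1252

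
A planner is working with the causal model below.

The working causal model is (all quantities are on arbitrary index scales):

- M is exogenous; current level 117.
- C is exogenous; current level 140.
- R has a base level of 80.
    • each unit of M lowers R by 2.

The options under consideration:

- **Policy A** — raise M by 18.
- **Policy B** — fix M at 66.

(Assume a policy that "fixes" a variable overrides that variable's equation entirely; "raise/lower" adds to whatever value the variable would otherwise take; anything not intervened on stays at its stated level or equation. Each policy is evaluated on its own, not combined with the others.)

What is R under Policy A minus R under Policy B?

-138

Policy A (M + 18):
  M = 117 + 18 = 135
  R = 80 − 2·135 = -190
Policy B (M := 66):
  M = 66
  R = 80 − 2·66 = -52
R: -190 − (-52) = -138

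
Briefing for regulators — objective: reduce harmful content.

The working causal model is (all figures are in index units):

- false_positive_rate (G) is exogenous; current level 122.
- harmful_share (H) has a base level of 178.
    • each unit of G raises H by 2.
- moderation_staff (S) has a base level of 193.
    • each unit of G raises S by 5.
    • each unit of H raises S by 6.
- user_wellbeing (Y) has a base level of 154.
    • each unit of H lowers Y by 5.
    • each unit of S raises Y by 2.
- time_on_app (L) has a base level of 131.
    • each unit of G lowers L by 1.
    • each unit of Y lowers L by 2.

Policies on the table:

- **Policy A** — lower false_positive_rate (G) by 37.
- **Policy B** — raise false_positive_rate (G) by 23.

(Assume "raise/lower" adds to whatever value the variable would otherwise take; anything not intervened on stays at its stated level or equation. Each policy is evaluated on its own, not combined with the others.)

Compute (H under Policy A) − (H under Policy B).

-120

Policy A (G − 37):
  G = 122 − 37 = 85
  H = 178 + 2·85 = 348
Policy B (G + 23):
  G = 122 + 23 = 145
  H = 178 + 2·145 = 468
H: 348 − 468 = -120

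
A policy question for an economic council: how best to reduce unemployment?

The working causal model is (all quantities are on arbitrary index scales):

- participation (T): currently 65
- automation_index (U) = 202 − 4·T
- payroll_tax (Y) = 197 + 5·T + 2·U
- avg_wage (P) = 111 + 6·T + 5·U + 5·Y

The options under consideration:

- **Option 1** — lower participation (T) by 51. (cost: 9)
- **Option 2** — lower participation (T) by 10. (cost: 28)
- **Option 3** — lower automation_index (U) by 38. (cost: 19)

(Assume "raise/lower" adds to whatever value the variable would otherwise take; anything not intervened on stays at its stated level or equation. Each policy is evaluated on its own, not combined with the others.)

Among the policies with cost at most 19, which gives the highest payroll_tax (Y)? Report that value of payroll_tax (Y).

Option 1 (T − 51):
  T = 65 − 51 = 14
  U = 202 − 4·14 = 146
  Y = 197 + 5·14 + 2·146 = 559
Option 3 (U − 38):
  T = 65
  U = 202 − 4·65 (−38 from intervention) = -96
  Y = 197 + 5·65 + 2·(-96) = 330
Comparing — Option 1: Y=559, Option 3: Y=330. Highest is 559 (Option 1).

559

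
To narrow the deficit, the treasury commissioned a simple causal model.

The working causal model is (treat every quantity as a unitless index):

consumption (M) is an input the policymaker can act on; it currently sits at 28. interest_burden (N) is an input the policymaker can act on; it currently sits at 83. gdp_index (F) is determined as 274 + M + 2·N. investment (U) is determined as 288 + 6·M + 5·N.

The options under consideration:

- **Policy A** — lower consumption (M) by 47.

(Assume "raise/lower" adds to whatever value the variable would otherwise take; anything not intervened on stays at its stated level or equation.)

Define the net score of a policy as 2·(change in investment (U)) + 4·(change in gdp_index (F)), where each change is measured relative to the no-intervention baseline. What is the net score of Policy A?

-752

Baseline:
  M = 28
  N = 83
  F = 274 + 28 + 2·83 = 468
  U = 288 + 6·28 + 5·83 = 871
Policy A (M − 47):
  M = 28 − 47 = -19
  N = 83
  F = 274 + (-19) + 2·83 = 421
  U = 288 + 6·(-19) + 5·83 = 589
ΔU = 589 − 871 = -282; ΔF = 421 − 468 = -47
Score = 2·(-282) + 4·(-47) = -752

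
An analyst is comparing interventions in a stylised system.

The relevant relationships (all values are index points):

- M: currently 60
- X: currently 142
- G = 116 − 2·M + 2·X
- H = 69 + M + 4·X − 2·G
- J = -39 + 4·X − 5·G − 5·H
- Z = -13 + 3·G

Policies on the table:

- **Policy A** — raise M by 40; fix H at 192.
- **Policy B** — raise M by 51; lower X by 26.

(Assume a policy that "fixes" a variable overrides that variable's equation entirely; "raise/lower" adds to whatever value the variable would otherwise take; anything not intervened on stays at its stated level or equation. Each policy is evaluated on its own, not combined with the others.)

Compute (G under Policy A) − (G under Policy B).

Policy A (M + 40, H := 192):
  M = 60 + 40 = 100
  X = 142
  G = 116 − 2·100 + 2·142 = 200
Policy B (M + 51, X − 26):
  M = 60 + 51 = 111
  X = 142 − 26 = 116
  G = 116 − 2·111 + 2·116 = 126
G: 200 − 126 = 74

74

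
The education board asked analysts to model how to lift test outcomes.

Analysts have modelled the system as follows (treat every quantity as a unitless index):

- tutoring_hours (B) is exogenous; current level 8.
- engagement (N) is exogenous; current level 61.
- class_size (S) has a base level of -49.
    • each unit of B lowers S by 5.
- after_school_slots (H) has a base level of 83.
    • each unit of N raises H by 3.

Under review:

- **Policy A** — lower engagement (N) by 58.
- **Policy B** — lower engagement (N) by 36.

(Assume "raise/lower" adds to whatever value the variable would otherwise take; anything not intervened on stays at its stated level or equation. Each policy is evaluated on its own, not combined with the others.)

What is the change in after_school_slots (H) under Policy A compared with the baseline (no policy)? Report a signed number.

-174

Baseline:
  N = 61
  H = 83 + 3·61 = 266
Policy A (N − 58):
  N = 61 − 58 = 3
  H = 83 + 3·3 = 92
Change in H: 92 − 266 = -174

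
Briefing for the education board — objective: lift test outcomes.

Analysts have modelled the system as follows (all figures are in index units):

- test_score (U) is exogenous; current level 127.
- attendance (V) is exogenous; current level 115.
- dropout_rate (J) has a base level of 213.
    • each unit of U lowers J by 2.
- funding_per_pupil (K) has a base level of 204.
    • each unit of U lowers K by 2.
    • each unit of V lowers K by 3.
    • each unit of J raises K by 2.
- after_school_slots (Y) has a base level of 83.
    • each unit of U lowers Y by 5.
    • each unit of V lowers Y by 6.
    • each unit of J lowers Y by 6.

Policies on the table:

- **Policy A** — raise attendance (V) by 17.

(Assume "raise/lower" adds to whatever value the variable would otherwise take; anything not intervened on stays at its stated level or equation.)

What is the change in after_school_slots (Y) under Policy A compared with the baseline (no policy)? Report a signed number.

-102

Baseline:
  U = 127
  V = 115
  J = 213 − 2·127 = -41
  Y = 83 − 5·127 − 6·115 − 6·(-41) = -996
Policy A (V + 17):
  U = 127
  V = 115 + 17 = 132
  J = 213 − 2·127 = -41
  Y = 83 − 5·127 − 6·132 − 6·(-41) = -1098
Change in Y: -1098 − (-996) = -102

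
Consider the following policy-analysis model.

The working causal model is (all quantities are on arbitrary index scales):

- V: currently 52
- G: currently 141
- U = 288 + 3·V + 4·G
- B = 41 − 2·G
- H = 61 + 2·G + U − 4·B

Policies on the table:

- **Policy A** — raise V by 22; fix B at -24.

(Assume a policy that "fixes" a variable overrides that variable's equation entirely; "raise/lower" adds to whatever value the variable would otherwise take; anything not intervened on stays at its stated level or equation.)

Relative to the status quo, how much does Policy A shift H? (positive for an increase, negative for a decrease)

-802

Baseline:
  V = 52
  G = 141
  U = 288 + 3·52 + 4·141 = 1008
  B = 41 − 2·141 = -241
  H = 61 + 2·141 + 1008 − 4·(-241) = 2315
Policy A (V + 22, B := -24):
  V = 52 + 22 = 74
  G = 141
  U = 288 + 3·74 + 4·141 = 1074
  B = -24
  H = 61 + 2·141 + 1074 − 4·(-24) = 1513
Change in H: 1513 − 2315 = -802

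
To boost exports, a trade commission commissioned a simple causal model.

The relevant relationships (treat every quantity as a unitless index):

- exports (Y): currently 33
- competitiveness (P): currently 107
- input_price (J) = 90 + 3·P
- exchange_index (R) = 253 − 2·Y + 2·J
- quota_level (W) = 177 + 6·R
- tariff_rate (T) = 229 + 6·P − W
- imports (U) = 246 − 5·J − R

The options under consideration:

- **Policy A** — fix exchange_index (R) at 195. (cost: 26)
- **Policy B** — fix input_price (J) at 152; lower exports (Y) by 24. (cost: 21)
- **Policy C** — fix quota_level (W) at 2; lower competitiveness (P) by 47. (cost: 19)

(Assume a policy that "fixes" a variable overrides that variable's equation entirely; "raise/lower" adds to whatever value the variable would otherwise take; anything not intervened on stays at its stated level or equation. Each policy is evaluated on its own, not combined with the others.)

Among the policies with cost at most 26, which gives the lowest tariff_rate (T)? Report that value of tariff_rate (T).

-2540

Policy A (R := 195):
  Y = 33
  P = 107
  J = 90 + 3·107 = 411
  R = 195
  W = 177 + 6·195 = 1347
  T = 229 + 6·107 − 1347 = -476
Policy B (J := 152, Y − 24):
  Y = 33 − 24 = 9
  P = 107
  J = 152
  R = 253 − 2·9 + 2·152 = 539
  W = 177 + 6·539 = 3411
  T = 229 + 6·107 − 3411 = -2540
Policy C (W := 2, P − 47):
  Y = 33
  P = 107 − 47 = 60
  J = 90 + 3·60 = 270
  R = 253 − 2·33 + 2·270 = 727
  W = 2
  T = 229 + 6·60 − 2 = 587
Comparing — Policy A: T=-476, Policy B: T=-2540, Policy C: T=587. Lowest is -2540 (Policy B).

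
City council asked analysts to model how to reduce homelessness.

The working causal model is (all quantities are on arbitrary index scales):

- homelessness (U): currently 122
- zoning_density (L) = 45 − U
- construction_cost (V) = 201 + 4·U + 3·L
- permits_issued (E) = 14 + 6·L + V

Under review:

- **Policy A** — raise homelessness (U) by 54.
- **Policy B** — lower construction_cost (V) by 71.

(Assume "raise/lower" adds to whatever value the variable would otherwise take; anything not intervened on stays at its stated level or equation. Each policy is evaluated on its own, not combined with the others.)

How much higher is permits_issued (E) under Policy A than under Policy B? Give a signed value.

-199

Policy A (U + 54):
  U = 122 + 54 = 176
  L = 45 − 176 = -131
  V = 201 + 4·176 + 3·(-131) = 512
  E = 14 + 6·(-131) + 512 = -260
Policy B (V − 71):
  U = 122
  L = 45 − 122 = -77
  V = 201 + 4·122 + 3·(-77) (−71 from intervention) = 387
  E = 14 + 6·(-77) + 387 = -61
E: -260 − (-61) = -199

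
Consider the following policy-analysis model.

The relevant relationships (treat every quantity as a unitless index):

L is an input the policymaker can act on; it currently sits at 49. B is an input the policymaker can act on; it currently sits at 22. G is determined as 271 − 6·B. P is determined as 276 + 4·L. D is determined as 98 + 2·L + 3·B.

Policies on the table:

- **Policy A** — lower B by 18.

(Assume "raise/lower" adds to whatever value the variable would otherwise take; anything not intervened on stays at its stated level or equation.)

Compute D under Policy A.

208

Policy A (B − 18):
  L = 49
  B = 22 − 18 = 4
  D = 98 + 2·49 + 3·4 = 208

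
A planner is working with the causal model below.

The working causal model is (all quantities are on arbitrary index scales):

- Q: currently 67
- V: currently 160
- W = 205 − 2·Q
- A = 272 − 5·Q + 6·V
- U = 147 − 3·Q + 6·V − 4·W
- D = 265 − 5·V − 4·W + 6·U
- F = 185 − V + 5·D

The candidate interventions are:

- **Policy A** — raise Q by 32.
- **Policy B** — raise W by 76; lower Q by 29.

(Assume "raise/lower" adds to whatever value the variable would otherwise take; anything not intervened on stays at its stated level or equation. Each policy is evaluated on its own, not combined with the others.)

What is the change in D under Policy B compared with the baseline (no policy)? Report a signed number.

-3230

Baseline:
  Q = 67
  V = 160
  W = 205 − 2·67 = 71
  U = 147 − 3·67 + 6·160 − 4·71 = 622
  D = 265 − 5·160 − 4·71 + 6·622 = 2913
Policy B (W + 76, Q − 29):
  Q = 67 − 29 = 38
  V = 160
  W = 205 − 2·38 (+76 from intervention) = 205
  U = 147 − 3·38 + 6·160 − 4·205 = 173
  D = 265 − 5·160 − 4·205 + 6·173 = -317
Change in D: -317 − 2913 = -3230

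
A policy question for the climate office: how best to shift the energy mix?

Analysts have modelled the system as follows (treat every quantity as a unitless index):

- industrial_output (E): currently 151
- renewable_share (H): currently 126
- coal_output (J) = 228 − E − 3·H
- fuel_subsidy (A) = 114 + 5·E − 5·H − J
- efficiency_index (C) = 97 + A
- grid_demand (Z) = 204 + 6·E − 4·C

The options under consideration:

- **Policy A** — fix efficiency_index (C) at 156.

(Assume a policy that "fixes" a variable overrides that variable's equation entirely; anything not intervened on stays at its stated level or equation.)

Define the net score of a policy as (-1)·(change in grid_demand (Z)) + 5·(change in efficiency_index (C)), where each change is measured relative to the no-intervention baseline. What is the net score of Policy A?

Baseline:
  E = 151
  H = 126
  J = 228 − 151 − 3·126 = -301
  A = 114 + 5·151 − 5·126 − (-301) = 540
  C = 97 + 540 = 637
  Z = 204 + 6·151 − 4·637 = -1438
Policy A (C := 156):
  E = 151
  H = 126
  J = 228 − 151 − 3·126 = -301
  A = 114 + 5·151 − 5·126 − (-301) = 540
  C = 156
  Z = 204 + 6·151 − 4·156 = 486
ΔZ = 486 − (-1438) = 1924; ΔC = 156 − 637 = -481
Score = (-1)·1924 + 5·(-481) = -4329

-4329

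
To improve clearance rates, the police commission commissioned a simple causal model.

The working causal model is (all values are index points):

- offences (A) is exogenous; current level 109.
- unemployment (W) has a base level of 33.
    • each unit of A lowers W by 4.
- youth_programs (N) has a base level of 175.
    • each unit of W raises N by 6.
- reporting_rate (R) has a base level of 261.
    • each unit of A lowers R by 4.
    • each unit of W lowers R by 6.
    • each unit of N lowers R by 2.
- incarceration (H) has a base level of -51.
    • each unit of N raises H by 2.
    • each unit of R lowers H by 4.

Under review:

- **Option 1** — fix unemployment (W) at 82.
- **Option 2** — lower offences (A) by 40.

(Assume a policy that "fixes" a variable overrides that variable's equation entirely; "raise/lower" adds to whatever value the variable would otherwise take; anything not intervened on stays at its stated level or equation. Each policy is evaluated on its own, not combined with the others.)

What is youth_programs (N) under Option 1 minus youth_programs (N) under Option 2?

Option 1 (W := 82):
  A = 109
  W = 82
  N = 175 + 6·82 = 667
Option 2 (A − 40):
  A = 109 − 40 = 69
  W = 33 − 4·69 = -243
  N = 175 + 6·(-243) = -1283
N: 667 − (-1283) = 1950

1950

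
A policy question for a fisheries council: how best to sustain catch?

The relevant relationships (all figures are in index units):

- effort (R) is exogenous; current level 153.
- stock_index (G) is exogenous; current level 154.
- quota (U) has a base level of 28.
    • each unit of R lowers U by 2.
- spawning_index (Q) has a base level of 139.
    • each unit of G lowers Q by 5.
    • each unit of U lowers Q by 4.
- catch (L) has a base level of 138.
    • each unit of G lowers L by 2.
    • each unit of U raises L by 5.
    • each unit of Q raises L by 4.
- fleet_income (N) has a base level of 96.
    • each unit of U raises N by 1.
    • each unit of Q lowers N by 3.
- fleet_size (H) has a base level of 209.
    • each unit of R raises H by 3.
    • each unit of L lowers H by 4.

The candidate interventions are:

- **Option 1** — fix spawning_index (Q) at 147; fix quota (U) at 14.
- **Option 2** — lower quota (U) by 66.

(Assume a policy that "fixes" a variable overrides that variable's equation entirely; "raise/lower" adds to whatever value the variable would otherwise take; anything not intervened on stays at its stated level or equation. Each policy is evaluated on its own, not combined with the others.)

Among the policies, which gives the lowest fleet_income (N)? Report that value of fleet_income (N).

-2483

Option 1 (Q := 147, U := 14):
  R = 153
  G = 154
  U = 14
  Q = 147
  N = 96 + 14 − 3·147 = -331
Option 2 (U − 66):
  R = 153
  G = 154
  U = 28 − 2·153 (−66 from intervention) = -344
  Q = 139 − 5·154 − 4·(-344) = 745
  N = 96 + (-344) − 3·745 = -2483
Comparing — Option 1: N=-331, Option 2: N=-2483. Lowest is -2483 (Option 2).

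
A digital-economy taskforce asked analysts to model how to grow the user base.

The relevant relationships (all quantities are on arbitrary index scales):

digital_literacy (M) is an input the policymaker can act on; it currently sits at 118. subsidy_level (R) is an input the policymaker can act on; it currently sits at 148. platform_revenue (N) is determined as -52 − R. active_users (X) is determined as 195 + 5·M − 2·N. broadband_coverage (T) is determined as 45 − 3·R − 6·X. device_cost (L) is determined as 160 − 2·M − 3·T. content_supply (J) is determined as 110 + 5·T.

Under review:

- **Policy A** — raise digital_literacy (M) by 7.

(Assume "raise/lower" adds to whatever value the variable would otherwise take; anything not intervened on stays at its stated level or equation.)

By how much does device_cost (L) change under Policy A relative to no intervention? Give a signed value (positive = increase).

Baseline:
  M = 118
  R = 148
  N = -52 − 148 = -200
  X = 195 + 5·118 − 2·(-200) = 1185
  T = 45 − 3·148 − 6·1185 = -7509
  L = 160 − 2·118 − 3·(-7509) = 22451
Policy A (M + 7):
  M = 118 + 7 = 125
  R = 148
  N = -52 − 148 = -200
  X = 195 + 5·125 − 2·(-200) = 1220
  T = 45 − 3·148 − 6·1220 = -7719
  L = 160 − 2·125 − 3·(-7719) = 23067
Change in L: 23067 − 22451 = 616

616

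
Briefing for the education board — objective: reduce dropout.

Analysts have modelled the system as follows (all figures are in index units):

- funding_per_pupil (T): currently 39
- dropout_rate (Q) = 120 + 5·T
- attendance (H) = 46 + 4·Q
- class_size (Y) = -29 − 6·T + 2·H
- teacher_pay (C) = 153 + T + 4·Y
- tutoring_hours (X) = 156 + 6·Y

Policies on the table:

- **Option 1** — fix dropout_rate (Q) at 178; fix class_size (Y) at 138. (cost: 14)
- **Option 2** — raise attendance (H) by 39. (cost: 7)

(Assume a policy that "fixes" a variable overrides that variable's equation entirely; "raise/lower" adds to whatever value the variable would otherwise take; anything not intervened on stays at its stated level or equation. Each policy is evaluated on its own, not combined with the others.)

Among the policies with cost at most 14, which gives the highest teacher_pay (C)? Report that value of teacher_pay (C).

Option 1 (Q := 178, Y := 138):
  T = 39
  Q = 178
  H = 46 + 4·178 = 758
  Y = 138
  C = 153 + 39 + 4·138 = 744
Option 2 (H + 39):
  T = 39
  Q = 120 + 5·39 = 315
  H = 46 + 4·315 (+39 from intervention) = 1345
  Y = -29 − 6·39 + 2·1345 = 2427
  C = 153 + 39 + 4·2427 = 9900
Comparing — Option 1: C=744, Option 2: C=9900. Highest is 9900 (Option 2).

9900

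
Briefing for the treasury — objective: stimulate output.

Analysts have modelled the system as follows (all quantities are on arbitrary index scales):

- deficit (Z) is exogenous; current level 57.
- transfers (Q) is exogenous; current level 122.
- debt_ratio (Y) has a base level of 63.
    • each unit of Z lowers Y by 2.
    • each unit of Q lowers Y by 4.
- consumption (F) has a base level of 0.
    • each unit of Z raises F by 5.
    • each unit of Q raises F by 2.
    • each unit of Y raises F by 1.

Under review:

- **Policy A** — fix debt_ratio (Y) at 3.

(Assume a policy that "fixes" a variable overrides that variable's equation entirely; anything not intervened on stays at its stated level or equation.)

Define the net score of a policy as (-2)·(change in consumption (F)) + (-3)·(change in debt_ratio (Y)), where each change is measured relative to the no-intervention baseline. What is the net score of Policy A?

Baseline:
  Z = 57
  Q = 122
  Y = 63 − 2·57 − 4·122 = -539
  F = 0 + 5·57 + 2·122 + (-539) = -10
Policy A (Y := 3):
  Z = 57
  Q = 122
  Y = 3
  F = 0 + 5·57 + 2·122 + 3 = 532
ΔF = 532 − (-10) = 542; ΔY = 3 − (-539) = 542
Score = (-2)·542 + (-3)·542 = -2710

-2710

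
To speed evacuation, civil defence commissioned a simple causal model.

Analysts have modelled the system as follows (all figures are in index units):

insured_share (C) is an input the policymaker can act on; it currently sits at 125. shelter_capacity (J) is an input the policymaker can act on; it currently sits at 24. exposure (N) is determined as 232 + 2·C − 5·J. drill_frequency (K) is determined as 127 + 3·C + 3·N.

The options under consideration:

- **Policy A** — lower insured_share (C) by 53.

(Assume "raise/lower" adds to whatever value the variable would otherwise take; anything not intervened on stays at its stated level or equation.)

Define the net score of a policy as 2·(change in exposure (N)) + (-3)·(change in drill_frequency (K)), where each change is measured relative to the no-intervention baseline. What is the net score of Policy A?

1219

Baseline:
  C = 125
  J = 24
  N = 232 + 2·125 − 5·24 = 362
  K = 127 + 3·125 + 3·362 = 1588
Policy A (C − 53):
  C = 125 − 53 = 72
  J = 24
  N = 232 + 2·72 − 5·24 = 256
  K = 127 + 3·72 + 3·256 = 1111
ΔN = 256 − 362 = -106; ΔK = 1111 − 1588 = -477
Score = 2·(-106) + (-3)·(-477) = 1219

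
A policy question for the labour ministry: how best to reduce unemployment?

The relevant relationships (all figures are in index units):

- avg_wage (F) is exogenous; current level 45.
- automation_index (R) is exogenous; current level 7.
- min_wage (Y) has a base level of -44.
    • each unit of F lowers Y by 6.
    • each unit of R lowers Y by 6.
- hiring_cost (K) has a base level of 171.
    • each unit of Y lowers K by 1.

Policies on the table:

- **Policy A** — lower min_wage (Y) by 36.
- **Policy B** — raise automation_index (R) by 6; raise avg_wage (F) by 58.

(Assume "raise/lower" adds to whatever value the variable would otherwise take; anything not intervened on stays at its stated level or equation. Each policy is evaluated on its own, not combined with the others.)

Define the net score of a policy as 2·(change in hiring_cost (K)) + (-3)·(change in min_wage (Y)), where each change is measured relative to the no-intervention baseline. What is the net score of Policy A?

180

Baseline:
  F = 45
  R = 7
  Y = -44 − 6·45 − 6·7 = -356
  K = 171 − (-356) = 527
Policy A (Y − 36):
  F = 45
  R = 7
  Y = -44 − 6·45 − 6·7 (−36 from intervention) = -392
  K = 171 − (-392) = 563
ΔK = 563 − 527 = 36; ΔY = -392 − (-356) = -36
Score = 2·36 + (-3)·(-36) = 180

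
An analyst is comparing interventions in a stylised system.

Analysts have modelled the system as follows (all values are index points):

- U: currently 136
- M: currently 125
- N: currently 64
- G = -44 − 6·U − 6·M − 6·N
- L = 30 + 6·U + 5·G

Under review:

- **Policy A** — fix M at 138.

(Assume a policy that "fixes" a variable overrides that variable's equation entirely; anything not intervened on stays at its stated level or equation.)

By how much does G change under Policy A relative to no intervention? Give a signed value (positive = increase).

Baseline:
  U = 136
  M = 125
  N = 64
  G = -44 − 6·136 − 6·125 − 6·64 = -1994
Policy A (M := 138):
  U = 136
  M = 138
  N = 64
  G = -44 − 6·136 − 6·138 − 6·64 = -2072
Change in G: -2072 − (-1994) = -78

-78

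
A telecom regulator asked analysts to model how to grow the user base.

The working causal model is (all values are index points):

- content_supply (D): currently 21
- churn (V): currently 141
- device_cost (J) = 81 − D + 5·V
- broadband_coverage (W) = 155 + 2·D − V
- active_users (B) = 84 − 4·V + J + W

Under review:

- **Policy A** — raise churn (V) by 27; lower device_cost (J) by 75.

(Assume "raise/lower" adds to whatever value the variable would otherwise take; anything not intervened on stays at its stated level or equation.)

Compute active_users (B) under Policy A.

266

Policy A (V + 27, J − 75):
  D = 21
  V = 141 + 27 = 168
  J = 81 − 21 + 5·168 (−75 from intervention) = 825
  W = 155 + 2·21 − 168 = 29
  B = 84 − 4·168 + 825 + 29 = 266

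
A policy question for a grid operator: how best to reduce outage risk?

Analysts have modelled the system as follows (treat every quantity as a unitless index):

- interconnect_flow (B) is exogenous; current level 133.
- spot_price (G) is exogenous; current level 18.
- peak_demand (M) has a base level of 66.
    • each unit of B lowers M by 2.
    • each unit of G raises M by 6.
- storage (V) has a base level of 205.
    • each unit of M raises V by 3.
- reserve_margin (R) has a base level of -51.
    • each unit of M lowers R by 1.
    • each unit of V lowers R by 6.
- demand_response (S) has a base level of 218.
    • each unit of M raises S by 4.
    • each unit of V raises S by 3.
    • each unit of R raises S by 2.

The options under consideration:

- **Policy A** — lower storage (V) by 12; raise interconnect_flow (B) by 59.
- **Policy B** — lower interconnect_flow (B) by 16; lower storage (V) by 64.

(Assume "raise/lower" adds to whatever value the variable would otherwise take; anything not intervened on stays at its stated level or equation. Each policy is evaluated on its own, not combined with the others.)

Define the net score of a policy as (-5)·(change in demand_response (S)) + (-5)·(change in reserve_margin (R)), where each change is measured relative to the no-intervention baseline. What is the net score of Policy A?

-26860

Baseline:
  B = 133
  G = 18
  M = 66 − 2·133 + 6·18 = -92
  V = 205 + 3·(-92) = -71
  R = -51 − (-92) − 6·(-71) = 467
  S = 218 + 4·(-92) + 3·(-71) + 2·467 = 571
Policy A (V − 12, B + 59):
  B = 133 + 59 = 192
  G = 18
  M = 66 − 2·192 + 6·18 = -210
  V = 205 + 3·(-210) (−12 from intervention) = -437
  R = -51 − (-210) − 6·(-437) = 2781
  S = 218 + 4·(-210) + 3·(-437) + 2·2781 = 3629
ΔS = 3629 − 571 = 3058; ΔR = 2781 − 467 = 2314
Score = (-5)·3058 + (-5)·2314 = -26860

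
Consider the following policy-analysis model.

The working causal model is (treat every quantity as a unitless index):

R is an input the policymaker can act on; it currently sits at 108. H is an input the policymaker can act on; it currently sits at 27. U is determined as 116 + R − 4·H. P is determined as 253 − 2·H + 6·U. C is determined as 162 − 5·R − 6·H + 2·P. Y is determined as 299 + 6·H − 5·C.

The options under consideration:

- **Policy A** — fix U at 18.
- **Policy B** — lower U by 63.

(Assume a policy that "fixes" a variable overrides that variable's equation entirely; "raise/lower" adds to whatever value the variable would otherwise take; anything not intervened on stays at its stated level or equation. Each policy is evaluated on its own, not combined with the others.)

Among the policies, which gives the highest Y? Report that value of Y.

91

Policy A (U := 18):
  R = 108
  H = 27
  U = 18
  P = 253 − 2·27 + 6·18 = 307
  C = 162 − 5·108 − 6·27 + 2·307 = 74
  Y = 299 + 6·27 − 5·74 = 91
Policy B (U − 63):
  R = 108
  H = 27
  U = 116 + 108 − 4·27 (−63 from intervention) = 53
  P = 253 − 2·27 + 6·53 = 517
  C = 162 − 5·108 − 6·27 + 2·517 = 494
  Y = 299 + 6·27 − 5·494 = -2009
Comparing — Policy A: Y=91, Policy B: Y=-2009. Highest is 91 (Policy A).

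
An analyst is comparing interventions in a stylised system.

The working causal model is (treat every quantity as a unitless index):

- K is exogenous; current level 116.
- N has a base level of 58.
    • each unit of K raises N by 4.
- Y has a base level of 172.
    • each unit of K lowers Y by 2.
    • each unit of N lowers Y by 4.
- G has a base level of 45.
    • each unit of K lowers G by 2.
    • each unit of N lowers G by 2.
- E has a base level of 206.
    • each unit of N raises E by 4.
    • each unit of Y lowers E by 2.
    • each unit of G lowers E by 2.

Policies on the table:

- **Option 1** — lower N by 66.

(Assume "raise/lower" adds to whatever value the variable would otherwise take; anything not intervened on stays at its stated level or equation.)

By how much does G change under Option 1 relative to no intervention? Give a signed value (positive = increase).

132

Baseline:
  K = 116
  N = 58 + 4·116 = 522
  G = 45 − 2·116 − 2·522 = -1231
Option 1 (N − 66):
  K = 116
  N = 58 + 4·116 (−66 from intervention) = 456
  G = 45 − 2·116 − 2·456 = -1099
Change in G: -1099 − (-1231) = 132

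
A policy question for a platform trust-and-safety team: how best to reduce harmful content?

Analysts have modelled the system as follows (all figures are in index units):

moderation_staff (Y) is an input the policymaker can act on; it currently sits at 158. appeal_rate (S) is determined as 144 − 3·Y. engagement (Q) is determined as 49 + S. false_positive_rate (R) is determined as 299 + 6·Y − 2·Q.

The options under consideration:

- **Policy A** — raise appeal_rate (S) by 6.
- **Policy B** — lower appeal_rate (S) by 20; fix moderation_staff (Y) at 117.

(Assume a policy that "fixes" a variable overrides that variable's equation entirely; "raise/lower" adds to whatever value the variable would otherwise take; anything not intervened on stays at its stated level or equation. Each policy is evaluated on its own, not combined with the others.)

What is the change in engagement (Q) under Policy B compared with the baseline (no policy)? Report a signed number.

Baseline:
  Y = 158
  S = 144 − 3·158 = -330
  Q = 49 + (-330) = -281
Policy B (S − 20, Y := 117):
  Y = 117
  S = 144 − 3·117 (−20 from intervention) = -227
  Q = 49 + (-227) = -178
Change in Q: -178 − (-281) = 103

103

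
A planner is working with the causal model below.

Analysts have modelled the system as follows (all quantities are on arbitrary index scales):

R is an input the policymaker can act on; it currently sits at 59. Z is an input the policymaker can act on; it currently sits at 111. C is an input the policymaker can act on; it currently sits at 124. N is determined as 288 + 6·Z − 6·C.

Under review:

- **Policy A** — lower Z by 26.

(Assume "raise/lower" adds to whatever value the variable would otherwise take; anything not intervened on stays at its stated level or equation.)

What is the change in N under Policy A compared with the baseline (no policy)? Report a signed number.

-156

Baseline:
  Z = 111
  C = 124
  N = 288 + 6·111 − 6·124 = 210
Policy A (Z − 26):
  Z = 111 − 26 = 85
  C = 124
  N = 288 + 6·85 − 6·124 = 54
Change in N: 54 − 210 = -156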